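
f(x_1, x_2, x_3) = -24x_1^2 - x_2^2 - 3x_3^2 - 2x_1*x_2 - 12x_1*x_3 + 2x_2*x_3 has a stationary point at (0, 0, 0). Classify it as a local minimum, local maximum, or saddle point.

The Hessian at the origin is H = [[-48, -2, -12], [-2, -2, 2], [-12, 2, -6]].
Row-reducing H symmetrically gives the diagonal entries -48, -23/12, 6/23.
That gives 1 positive, 2 negative pivots.
H is indefinite, so the origin is a saddle point.

saddle point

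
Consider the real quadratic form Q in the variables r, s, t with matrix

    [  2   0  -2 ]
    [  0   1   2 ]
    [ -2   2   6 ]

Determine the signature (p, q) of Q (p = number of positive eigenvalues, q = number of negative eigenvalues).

(2, 0)

Applying the same elementary operations to the rows and columns of A produces a congruent diagonal matrix with entries 2, 1, 0.
That gives 2 positive, 1 zero pivots.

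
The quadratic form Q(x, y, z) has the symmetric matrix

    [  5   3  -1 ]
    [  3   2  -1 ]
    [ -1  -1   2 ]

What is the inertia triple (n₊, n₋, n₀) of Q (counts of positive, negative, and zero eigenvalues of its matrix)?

Symmetric row and column elimination reduces A to a congruent diagonal form with pivots 5, 1/5, 1.
So there are 3 positive pivots.

(3, 0, 0)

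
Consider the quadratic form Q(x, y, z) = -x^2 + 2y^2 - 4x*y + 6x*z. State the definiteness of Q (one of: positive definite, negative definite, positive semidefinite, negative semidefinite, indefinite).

The associated matrix is A = [[-1, -2, 3], [-2, 2, 0], [3, 0, 0]].
Symmetric row and column elimination reduces A to a congruent diagonal form with pivots -1, 6, 3.
Counting signs: 2 positive, 1 negative.
Hence Q is indefinite.

indefinite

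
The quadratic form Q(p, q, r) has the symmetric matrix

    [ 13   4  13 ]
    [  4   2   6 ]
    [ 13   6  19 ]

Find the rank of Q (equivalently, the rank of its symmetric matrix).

Row-reducing A symmetrically gives the diagonal entries 13, 10/13, 4/5.
So there are 3 positive pivots.
The rank is the number of nonzero pivots: 3.

3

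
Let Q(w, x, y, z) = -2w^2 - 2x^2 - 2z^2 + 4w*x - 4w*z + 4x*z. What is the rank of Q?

The symmetric matrix is A = [[-2, 2, 0, -2], [2, -2, 0, 2], [0, 0, 0, 0], [-2, 2, 0, -2]].
Congruent diagonalization of A (simultaneous row and column reduction) yields pivots -2, 0, 0, 0.
Counting signs: 1 negative, 3 zero.
The rank is the number of nonzero pivots: 1.

1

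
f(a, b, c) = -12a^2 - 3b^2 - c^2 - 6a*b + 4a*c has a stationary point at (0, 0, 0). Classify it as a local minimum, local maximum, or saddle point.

The Hessian at the origin is H = [[-24, -6, 4], [-6, -6, 0], [4, 0, -2]].
Row-reducing H symmetrically gives the diagonal entries -24, -9/2, -10/9.
So there are 3 negative pivots.
H is negative definite, so the origin is a strict local maximum.

local maximum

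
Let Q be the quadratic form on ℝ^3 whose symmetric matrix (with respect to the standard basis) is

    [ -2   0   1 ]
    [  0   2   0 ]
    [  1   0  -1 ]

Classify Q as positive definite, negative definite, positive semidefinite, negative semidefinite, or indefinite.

Applying the same elementary operations to the rows and columns of A produces a congruent diagonal matrix with entries -2, 2, -1/2.
That gives 1 positive, 2 negative pivots.
Hence Q is indefinite.

indefinite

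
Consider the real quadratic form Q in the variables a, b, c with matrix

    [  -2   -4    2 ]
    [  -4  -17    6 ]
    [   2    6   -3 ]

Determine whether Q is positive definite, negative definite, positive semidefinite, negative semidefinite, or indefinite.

Leading principal minors: Δ_1 = -2, Δ_2 = 18, Δ_3 = -10.
The signs alternate starting with Δ_1 < 0, so by Sylvester's criterion Q is negative definite.

negative definite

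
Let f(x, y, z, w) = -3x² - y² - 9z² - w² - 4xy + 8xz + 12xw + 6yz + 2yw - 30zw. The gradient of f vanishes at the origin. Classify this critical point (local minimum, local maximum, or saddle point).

The Hessian at the origin is H = [[-6, -4, 8, 12], [-4, -2, 6, 2], [8, 6, -18, -30], [12, 2, -30, -2]].
Applying the same elementary operations to the rows and columns of H produces a congruent diagonal matrix with entries -6, 2/3, -8, -24.
So there are 1 positive, 3 negative pivots.
H is indefinite, so the origin is a saddle point.

saddle point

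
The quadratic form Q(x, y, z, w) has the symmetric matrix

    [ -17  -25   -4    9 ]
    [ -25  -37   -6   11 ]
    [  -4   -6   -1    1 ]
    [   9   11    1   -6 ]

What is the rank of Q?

Congruent diagonalization of A (simultaneous row and column reduction) yields pivots -17, -4/17, 0, 20.
Counting signs: 1 positive, 2 negative, 1 zero.
The rank is the number of nonzero pivots: 3.

3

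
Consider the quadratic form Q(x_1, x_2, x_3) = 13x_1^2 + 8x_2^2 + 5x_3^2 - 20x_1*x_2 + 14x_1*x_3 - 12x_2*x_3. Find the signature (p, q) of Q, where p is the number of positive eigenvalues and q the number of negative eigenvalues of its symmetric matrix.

(2, 0)

The symmetric matrix is A = [[13, -10, 7], [-10, 8, -6], [7, -6, 5]].
Row-reducing A symmetrically gives the diagonal entries 13, 4/13, 0.
So there are 2 positive, 1 zero pivots.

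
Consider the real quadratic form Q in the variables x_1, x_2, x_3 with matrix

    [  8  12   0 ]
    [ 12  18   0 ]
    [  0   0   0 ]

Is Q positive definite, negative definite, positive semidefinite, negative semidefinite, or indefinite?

Row-reducing A symmetrically gives the diagonal entries 8, 0, 0.
So there are 1 positive, 2 zero pivots.
Hence Q is positive semidefinite.

positive semidefinite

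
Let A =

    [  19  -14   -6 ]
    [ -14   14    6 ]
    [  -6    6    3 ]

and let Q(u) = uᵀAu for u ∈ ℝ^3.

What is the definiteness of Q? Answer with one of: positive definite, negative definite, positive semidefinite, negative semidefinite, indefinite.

positive definite

Congruent diagonalization of A (simultaneous row and column reduction) yields pivots 19, 70/19, 3/7.
That gives 3 positive pivots.
Hence Q is positive definite.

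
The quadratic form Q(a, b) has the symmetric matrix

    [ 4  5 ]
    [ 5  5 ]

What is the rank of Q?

2

Congruent diagonalization of A (simultaneous row and column reduction) yields pivots 4, -5/4.
That gives 1 positive, 1 negative pivots.
The rank is the number of nonzero pivots: 2.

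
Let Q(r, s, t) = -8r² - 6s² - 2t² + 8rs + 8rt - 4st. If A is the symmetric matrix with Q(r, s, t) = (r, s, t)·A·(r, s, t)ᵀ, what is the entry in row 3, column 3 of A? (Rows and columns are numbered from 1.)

The coefficient of t² in Q is -2, and that is exactly A[3,3].

-2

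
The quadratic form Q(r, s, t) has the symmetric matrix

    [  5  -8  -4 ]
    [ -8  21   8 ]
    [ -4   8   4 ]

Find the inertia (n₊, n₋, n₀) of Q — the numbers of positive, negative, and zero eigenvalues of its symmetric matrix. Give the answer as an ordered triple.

An LDLᵀ factorisation of A has diagonal entries 5, 41/5, 20/41.
Counting signs: 3 positive.

(3, 0, 0)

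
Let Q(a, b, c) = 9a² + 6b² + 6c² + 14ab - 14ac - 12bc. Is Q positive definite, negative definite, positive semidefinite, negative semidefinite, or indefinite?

Write A = [[9, 7, -7], [7, 6, -6], [-7, -6, 6]].
Symmetric row and column elimination reduces A to a congruent diagonal form with pivots 9, 5/9, 0.
That gives 2 positive, 1 zero pivots.
Hence Q is positive semidefinite.

positive semidefinite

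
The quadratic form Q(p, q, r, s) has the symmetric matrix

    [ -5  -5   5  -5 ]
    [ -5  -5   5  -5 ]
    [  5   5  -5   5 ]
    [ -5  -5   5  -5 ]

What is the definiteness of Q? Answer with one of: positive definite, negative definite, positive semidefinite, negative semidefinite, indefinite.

negative semidefinite

Row-reducing A symmetrically gives the diagonal entries -5, 0, 0, 0.
That gives 1 negative, 3 zero pivots.
Hence Q is negative semidefinite.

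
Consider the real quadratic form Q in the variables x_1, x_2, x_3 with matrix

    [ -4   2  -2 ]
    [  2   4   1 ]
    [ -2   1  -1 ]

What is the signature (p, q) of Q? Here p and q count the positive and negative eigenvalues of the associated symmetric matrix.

(1, 1)

Symmetric row and column elimination reduces A to a congruent diagonal form with pivots -4, 5, 0.
That gives 1 positive, 1 negative, 1 zero pivots.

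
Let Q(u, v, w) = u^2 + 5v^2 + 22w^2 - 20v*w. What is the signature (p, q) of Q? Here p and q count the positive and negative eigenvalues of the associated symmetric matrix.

Write A = [[1, 0, 0], [0, 5, -10], [0, -10, 22]].
Row-reducing A symmetrically gives the diagonal entries 1, 5, 2.
So there are 3 positive pivots.

(3, 0)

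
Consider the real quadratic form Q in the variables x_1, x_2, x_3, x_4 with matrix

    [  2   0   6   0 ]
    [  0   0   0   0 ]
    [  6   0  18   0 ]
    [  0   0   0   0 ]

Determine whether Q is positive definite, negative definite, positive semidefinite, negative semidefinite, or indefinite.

Row-reducing A symmetrically gives the diagonal entries 2, 0, 0, 0.
So there are 1 positive, 3 zero pivots.
Hence Q is positive semidefinite.

positive semidefinite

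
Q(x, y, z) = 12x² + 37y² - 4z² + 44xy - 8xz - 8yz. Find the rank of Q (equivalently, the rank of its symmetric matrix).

The symmetric matrix is A = [[12, 22, -4], [22, 37, -4], [-4, -4, -4]].
Row-reducing A symmetrically gives the diagonal entries 12, -10/3, -2.
That gives 1 positive, 2 negative pivots.
The rank is the number of nonzero pivots: 3.

3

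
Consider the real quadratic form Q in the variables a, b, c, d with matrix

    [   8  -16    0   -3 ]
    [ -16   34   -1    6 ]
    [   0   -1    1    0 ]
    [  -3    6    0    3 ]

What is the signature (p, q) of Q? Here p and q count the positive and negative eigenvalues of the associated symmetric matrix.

(4, 0)

Row-reducing A symmetrically gives the diagonal entries 8, 2, 1/2, 15/8.
So there are 4 positive pivots.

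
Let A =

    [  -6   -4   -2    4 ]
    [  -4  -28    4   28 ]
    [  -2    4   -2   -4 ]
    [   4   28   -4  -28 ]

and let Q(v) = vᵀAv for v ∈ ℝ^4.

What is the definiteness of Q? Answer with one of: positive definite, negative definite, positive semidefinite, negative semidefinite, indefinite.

Congruent diagonalization of A (simultaneous row and column reduction) yields pivots -6, -76/3, -4/19, 0.
That gives 3 negative, 1 zero pivots.
Hence Q is negative semidefinite.

negative semidefinite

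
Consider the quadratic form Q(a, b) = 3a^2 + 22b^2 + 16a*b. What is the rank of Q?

2

Write A = [[3, 8], [8, 22]].
Symmetric row and column elimination reduces A to a congruent diagonal form with pivots 3, 2/3.
So there are 2 positive pivots.
The rank is the number of nonzero pivots: 2.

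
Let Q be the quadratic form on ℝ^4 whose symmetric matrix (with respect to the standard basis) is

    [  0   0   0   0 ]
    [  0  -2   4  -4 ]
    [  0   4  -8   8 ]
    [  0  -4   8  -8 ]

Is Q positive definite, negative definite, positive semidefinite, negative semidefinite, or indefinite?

negative semidefinite

Congruent diagonalization of A (simultaneous row and column reduction) yields pivots 0, -2, 0, 0.
That gives 1 negative, 3 zero pivots.
Hence Q is negative semidefinite.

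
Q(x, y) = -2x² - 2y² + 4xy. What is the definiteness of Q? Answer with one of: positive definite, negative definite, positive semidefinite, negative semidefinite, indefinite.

negative semidefinite

Write A = [[-2, 2], [2, -2]].
Row-reducing A symmetrically gives the diagonal entries -2, 0.
So there are 1 negative, 1 zero pivots.
Hence Q is negative semidefinite.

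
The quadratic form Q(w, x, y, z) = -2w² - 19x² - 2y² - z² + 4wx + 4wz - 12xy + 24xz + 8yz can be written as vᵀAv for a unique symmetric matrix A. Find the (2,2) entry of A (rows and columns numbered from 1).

The coefficient of x² in Q is -19, and that is exactly A[2,2].

-19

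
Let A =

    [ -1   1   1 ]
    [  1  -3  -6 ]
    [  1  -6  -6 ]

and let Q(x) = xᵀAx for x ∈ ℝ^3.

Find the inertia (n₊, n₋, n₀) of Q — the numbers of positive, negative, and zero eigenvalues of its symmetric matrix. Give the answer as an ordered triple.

(1, 2, 0)

Congruent diagonalization of A (simultaneous row and column reduction) yields pivots -1, -2, 15/2.
That gives 1 positive, 2 negative pivots.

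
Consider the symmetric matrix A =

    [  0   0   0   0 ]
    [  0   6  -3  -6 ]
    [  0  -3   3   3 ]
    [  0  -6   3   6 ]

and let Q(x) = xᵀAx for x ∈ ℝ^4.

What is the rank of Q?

2

Symmetric row and column elimination reduces A to a congruent diagonal form with pivots 0, 6, 3/2, 0.
Counting signs: 2 positive, 2 zero.
The rank is the number of nonzero pivots: 2.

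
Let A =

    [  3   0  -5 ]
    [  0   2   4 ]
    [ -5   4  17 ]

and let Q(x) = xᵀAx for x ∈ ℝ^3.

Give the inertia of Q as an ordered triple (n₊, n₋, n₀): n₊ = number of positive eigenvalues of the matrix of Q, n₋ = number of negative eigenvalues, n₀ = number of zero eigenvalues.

(3, 0, 0)

An LDLᵀ factorisation of A has diagonal entries 3, 2, 2/3.
So there are 3 positive pivots.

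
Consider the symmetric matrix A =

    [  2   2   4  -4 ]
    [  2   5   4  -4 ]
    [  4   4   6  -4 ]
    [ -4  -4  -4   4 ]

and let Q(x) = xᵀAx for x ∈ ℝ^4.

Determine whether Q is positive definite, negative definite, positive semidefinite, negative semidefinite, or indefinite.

Applying the same elementary operations to the rows and columns of A produces a congruent diagonal matrix with entries 2, 3, -2, 4.
That gives 3 positive, 1 negative pivots.
Hence Q is indefinite.

indefinite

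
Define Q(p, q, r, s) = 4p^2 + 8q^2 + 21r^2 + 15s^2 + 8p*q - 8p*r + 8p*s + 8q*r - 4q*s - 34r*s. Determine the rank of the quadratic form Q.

The symmetric matrix is A = [[4, 4, -4, 4], [4, 8, 4, -2], [-4, 4, 21, -17], [4, -2, -17, 15]].
An LDLᵀ factorisation of A has diagonal entries 4, 4, 1, 1.
That gives 4 positive pivots.
The rank is the number of nonzero pivots: 4.

4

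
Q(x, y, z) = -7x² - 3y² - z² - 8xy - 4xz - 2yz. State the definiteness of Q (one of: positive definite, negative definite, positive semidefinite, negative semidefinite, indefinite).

negative definite

The symmetric matrix of Q is A = [[-7, -4, -2], [-4, -3, -1], [-2, -1, -1]].
Leading principal minors: Δ_1 = -7, Δ_2 = 5, Δ_3 = -2.
The signs alternate starting with Δ_1 < 0, so by Sylvester's criterion Q is negative definite.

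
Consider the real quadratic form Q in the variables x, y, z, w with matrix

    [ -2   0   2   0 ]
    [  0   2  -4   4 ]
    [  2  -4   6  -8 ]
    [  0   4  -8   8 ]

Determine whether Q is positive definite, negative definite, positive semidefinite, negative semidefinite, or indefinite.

indefinite

Row-reducing A symmetrically gives the diagonal entries -2, 2, 0, 0.
So there are 1 positive, 1 negative, 2 zero pivots.
Hence Q is indefinite.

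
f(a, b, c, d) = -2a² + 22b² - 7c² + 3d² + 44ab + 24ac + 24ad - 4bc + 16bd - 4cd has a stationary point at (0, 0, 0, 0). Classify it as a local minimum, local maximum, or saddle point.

The Hessian at the origin is H = [[-4, 44, 24, 24], [44, 44, -4, 16], [24, -4, -14, -4], [24, 16, -4, 6]].
Symmetric row and column elimination reduces H to a congruent diagonal form with pivots -4, 528, 65/33, -10/13.
Counting signs: 2 positive, 2 negative.
H is indefinite, so the origin is a saddle point.

saddle point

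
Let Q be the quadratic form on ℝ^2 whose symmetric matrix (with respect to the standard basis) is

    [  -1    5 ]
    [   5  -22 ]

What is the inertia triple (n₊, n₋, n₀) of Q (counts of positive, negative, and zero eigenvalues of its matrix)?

Applying the same elementary operations to the rows and columns of A produces a congruent diagonal matrix with entries -1, 3.
Counting signs: 1 positive, 1 negative.

(1, 1, 0)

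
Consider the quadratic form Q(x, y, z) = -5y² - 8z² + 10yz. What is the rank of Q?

The symmetric matrix is A = [[0, 0, 0], [0, -5, 5], [0, 5, -8]].
Row-reducing A symmetrically gives the diagonal entries 0, -5, -3.
So there are 2 negative, 1 zero pivots.
The rank is the number of nonzero pivots: 2.

2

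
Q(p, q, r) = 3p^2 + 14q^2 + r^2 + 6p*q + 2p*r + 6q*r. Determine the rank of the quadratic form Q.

The associated matrix is A = [[3, 3, 1], [3, 14, 3], [1, 3, 1]].
Symmetric row and column elimination reduces A to a congruent diagonal form with pivots 3, 11, 10/33.
Counting signs: 3 positive.
The rank is the number of nonzero pivots: 3.

3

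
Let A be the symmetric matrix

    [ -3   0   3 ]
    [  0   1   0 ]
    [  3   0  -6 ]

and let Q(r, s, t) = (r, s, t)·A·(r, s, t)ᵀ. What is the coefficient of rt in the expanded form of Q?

6

The coefficient of rt is A[1,3] + A[3,1] = 2·3 = 6.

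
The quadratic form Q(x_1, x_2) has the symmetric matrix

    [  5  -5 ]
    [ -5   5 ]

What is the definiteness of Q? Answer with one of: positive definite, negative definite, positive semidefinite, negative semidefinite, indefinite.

positive semidefinite

Symmetric row and column elimination reduces A to a congruent diagonal form with pivots 5, 0.
So there are 1 positive, 1 zero pivots.
Hence Q is positive semidefinite.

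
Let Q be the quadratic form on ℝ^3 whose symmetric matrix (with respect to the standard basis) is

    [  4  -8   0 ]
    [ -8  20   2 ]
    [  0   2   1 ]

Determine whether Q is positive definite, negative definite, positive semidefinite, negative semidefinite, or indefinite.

positive semidefinite

Applying the same elementary operations to the rows and columns of A produces a congruent diagonal matrix with entries 4, 4, 0.
Counting signs: 2 positive, 1 zero.
Hence Q is positive semidefinite.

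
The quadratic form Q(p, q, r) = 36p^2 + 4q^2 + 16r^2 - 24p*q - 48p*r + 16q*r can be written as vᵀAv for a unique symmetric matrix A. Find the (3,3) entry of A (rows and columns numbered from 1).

The coefficient of r^2 in Q is 16, and that is exactly A[3,3].

16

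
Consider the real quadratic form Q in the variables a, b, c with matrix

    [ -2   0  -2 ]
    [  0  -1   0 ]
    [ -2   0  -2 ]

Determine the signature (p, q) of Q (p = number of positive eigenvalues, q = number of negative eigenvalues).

(0, 2)

Congruent diagonalization of A (simultaneous row and column reduction) yields pivots -2, -1, 0.
So there are 2 negative, 1 zero pivots.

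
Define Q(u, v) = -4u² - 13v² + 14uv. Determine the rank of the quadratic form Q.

2

Write A = [[-4, 7], [7, -13]].
An LDLᵀ factorisation of A has diagonal entries -4, -3/4.
That gives 2 negative pivots.
The rank is the number of nonzero pivots: 2.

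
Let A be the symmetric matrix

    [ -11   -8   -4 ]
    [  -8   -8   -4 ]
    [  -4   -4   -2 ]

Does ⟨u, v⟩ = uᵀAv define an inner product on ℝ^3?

no

Applying the same elementary operations to the rows and columns of A produces a congruent diagonal matrix with entries -11, -24/11, 0.
So there are 2 negative, 1 zero pivots.
Hence Q is negative semidefinite.
⟨·,·⟩ is an inner product exactly when A is positive definite.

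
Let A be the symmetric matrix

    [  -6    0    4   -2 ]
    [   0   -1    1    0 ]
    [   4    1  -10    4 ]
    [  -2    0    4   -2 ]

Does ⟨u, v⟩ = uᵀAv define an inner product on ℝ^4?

no

Congruent diagonalization of A (simultaneous row and column reduction) yields pivots -6, -1, -19/3, -4/19.
That gives 4 negative pivots.
Hence Q is negative definite.
⟨·,·⟩ is an inner product exactly when A is positive definite.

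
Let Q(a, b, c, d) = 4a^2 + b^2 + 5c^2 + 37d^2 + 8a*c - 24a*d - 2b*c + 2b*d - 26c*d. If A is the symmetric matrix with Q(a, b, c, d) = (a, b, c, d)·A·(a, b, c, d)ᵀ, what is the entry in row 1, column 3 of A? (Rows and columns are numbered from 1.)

The coefficient of a·c in Q is 8. For a symmetric A this equals A[1,3] + A[3,1] = 2·A[1,3].
So A[1,3] = 8/2 = 4.

4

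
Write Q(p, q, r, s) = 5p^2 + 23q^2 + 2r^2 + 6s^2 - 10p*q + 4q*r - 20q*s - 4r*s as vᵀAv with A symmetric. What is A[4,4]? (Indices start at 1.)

The coefficient of s^2 in Q is 6, and that is exactly A[4,4].

6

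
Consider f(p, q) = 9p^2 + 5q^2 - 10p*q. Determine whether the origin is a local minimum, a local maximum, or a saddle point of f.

local minimum

The Hessian at the origin is H = [[18, -10], [-10, 10]].
det H = 18·10 − (-10)² = 80 > 0 and H[1,1] = 18 > 0, so H is positive definite.
Therefore the origin is a local minimum.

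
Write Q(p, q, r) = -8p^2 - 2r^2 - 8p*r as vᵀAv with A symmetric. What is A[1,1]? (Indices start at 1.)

The coefficient of p^2 in Q is -8, and that is exactly A[1,1].

-8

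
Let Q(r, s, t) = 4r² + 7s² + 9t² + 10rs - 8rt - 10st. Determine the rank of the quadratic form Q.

3

The associated matrix is A = [[4, 5, -4], [5, 7, -5], [-4, -5, 9]].
Symmetric row and column elimination reduces A to a congruent diagonal form with pivots 4, 3/4, 5.
That gives 3 positive pivots.
The rank is the number of nonzero pivots: 3.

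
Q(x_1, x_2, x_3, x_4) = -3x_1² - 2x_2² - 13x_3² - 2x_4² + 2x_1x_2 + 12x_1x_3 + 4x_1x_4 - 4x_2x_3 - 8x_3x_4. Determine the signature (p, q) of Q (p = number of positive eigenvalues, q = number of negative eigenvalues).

The symmetric matrix is A = [[-3, 1, 6, 2], [1, -2, -2, 0], [6, -2, -13, -4], [2, 0, -4, -2]].
Row-reducing A symmetrically gives the diagonal entries -3, -5/3, -1, -2/5.
Counting signs: 4 negative.

(0, 4)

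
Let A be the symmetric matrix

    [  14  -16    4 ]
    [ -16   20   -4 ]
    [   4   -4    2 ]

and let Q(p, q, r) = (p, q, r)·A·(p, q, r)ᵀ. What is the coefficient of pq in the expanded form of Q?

-32

The coefficient of pq is A[1,2] + A[2,1] = 2·(-16) = -32.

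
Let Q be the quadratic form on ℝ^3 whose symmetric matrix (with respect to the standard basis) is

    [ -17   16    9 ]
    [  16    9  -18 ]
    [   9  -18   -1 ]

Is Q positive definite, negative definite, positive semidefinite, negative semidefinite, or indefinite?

Applying the same elementary operations to the rows and columns of A produces a congruent diagonal matrix with entries -17, 409/17, -4/409.
That gives 1 positive, 2 negative pivots.
Hence Q is indefinite.

indefinite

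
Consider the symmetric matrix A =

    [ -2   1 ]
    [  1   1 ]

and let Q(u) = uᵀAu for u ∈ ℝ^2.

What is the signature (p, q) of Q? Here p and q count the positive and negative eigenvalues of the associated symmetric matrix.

(1, 1)

Symmetric row and column elimination reduces A to a congruent diagonal form with pivots -2, 3/2.
Counting signs: 1 positive, 1 negative.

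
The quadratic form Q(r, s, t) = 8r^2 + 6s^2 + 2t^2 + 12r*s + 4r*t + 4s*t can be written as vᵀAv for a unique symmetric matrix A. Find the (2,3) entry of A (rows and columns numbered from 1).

2

The coefficient of s·t in Q is 4. For a symmetric A this equals A[2,3] + A[3,2] = 2·A[2,3].
So A[2,3] = 4/2 = 2.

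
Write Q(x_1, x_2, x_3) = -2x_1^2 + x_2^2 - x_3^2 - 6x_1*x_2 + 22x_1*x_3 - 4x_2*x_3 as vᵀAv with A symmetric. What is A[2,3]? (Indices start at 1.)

-2

The coefficient of x_2·x_3 in Q is -4. For a symmetric A this equals A[2,3] + A[3,2] = 2·A[2,3].
So A[2,3] = -4/2 = -2.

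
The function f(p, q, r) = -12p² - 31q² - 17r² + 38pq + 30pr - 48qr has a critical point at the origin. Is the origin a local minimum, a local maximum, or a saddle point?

saddle point

The Hessian at the origin is H = [[-24, 38, 30], [38, -62, -48], [30, -48, -34]].
Symmetric row and column elimination reduces H to a congruent diagonal form with pivots -24, -11/6, 40/11.
So there are 1 positive, 2 negative pivots.
H is indefinite, so the origin is a saddle point.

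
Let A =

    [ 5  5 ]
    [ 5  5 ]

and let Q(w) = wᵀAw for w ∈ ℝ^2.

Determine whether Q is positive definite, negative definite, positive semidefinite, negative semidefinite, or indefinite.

For the 2×2 matrix [[5, 5], [5, 5]]: det = 5·5 − (5)² = 0, trace = 10.
det = 0 so one eigenvalue is zero; the form is semidefinite with the sign of the trace.

positive semidefinite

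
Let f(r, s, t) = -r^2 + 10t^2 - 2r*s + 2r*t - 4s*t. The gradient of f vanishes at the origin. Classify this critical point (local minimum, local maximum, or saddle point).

The Hessian at the origin is H = [[-2, -2, 2], [-2, 0, -4], [2, -4, 20]].
Symmetric row and column elimination reduces H to a congruent diagonal form with pivots -2, 2, 4.
That gives 2 positive, 1 negative pivots.
H is indefinite, so the origin is a saddle point.

saddle point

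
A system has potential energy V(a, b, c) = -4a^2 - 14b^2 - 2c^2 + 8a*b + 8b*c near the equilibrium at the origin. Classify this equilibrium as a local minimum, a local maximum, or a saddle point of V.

The Hessian at the origin is H = [[-8, 8, 0], [8, -28, 8], [0, 8, -4]].
Row-reducing H symmetrically gives the diagonal entries -8, -20, -4/5.
That gives 3 negative pivots.
H is negative definite, so the origin is a strict local maximum.

local maximum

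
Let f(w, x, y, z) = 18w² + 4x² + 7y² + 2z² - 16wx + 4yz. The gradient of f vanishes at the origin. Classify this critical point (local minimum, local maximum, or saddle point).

The Hessian at the origin is H = [[36, -16, 0, 0], [-16, 8, 0, 0], [0, 0, 14, 4], [0, 0, 4, 4]].
Applying the same elementary operations to the rows and columns of H produces a congruent diagonal matrix with entries 36, 8/9, 14, 20/7.
Counting signs: 4 positive.
H is positive definite, so the origin is a strict local minimum.

local minimum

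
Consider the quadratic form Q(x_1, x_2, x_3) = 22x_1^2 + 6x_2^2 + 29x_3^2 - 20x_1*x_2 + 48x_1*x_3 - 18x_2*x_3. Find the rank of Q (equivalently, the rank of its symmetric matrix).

The associated matrix is A = [[22, -10, 24], [-10, 6, -9], [24, -9, 29]].
Congruent diagonalization of A (simultaneous row and column reduction) yields pivots 22, 16/11, 5/16.
Counting signs: 3 positive.
The rank is the number of nonzero pivots: 3.

3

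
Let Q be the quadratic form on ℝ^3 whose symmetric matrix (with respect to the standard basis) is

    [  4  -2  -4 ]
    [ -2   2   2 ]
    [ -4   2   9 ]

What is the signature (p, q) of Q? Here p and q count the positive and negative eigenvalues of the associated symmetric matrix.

(3, 0)

Applying the same elementary operations to the rows and columns of A produces a congruent diagonal matrix with entries 4, 1, 5.
So there are 3 positive pivots.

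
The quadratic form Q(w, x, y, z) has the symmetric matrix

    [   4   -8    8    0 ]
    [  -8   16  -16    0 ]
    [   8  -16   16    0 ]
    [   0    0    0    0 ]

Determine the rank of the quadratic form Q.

Congruent diagonalization of A (simultaneous row and column reduction) yields pivots 4, 0, 0, 0.
That gives 1 positive, 3 zero pivots.
The rank is the number of nonzero pivots: 1.

1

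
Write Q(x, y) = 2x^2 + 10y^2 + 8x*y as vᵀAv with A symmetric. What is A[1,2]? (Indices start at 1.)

The coefficient of x·y in Q is 8. For a symmetric A this equals A[1,2] + A[2,1] = 2·A[1,2].
So A[1,2] = 8/2 = 4.

4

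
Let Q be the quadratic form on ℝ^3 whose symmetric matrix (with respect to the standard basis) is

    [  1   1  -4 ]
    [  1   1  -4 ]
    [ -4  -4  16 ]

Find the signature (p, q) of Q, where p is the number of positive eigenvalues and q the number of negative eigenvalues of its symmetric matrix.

(1, 0)

Applying the same elementary operations to the rows and columns of A produces a congruent diagonal matrix with entries 1, 0, 0.
Counting signs: 1 positive, 2 zero.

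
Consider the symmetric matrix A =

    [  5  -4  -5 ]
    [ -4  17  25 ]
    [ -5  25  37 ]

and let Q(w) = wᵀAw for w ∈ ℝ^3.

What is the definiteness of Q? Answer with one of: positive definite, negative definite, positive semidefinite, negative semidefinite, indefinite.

positive definite

Leading principal minors: Δ_1 = 5, Δ_2 = 69, Δ_3 = 3.
All leading principal minors are positive, so by Sylvester's criterion Q is positive definite.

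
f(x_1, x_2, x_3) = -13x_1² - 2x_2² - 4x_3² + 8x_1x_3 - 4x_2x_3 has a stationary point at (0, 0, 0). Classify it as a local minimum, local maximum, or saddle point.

The Hessian at the origin is H = [[-26, 0, 8], [0, -4, -4], [8, -4, -8]].
Applying the same elementary operations to the rows and columns of H produces a congruent diagonal matrix with entries -26, -4, -20/13.
That gives 3 negative pivots.
H is negative definite, so the origin is a strict local maximum.

local maximum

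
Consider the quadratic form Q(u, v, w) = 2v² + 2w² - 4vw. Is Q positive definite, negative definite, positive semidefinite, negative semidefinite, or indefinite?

Write A = [[0, 0, 0], [0, 2, -2], [0, -2, 2]].
Applying the same elementary operations to the rows and columns of A produces a congruent diagonal matrix with entries 0, 2, 0.
So there are 1 positive, 2 zero pivots.
Hence Q is positive semidefinite.

positive semidefinite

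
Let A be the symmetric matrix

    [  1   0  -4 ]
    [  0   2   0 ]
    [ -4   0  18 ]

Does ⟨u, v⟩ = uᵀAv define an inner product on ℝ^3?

Leading principal minors: Δ_1 = 1, Δ_2 = 2, Δ_3 = 4.
All leading principal minors are positive, so by Sylvester's criterion Q is positive definite.
⟨·,·⟩ is an inner product exactly when A is positive definite.

yes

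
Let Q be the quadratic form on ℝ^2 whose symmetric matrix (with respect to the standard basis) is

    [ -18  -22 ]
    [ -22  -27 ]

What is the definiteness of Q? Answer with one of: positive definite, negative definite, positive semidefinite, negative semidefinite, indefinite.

negative definite

For the 2×2 matrix [[-18, -22], [-22, -27]]: det = -18·-27 − (-22)² = 2, trace = -45.
det > 0 so both eigenvalues share the sign of the trace; trace = -45 < 0 ⇒ both negative.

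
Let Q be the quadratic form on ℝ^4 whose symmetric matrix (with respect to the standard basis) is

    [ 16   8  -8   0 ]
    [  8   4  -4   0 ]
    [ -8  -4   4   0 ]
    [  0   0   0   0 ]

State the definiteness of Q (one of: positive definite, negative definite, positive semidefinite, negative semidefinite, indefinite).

positive semidefinite

Congruent diagonalization of A (simultaneous row and column reduction) yields pivots 16, 0, 0, 0.
So there are 1 positive, 3 zero pivots.
Hence Q is positive semidefinite.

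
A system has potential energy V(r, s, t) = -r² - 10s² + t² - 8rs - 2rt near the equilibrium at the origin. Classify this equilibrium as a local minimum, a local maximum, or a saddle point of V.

The Hessian at the origin is H = [[-2, -8, -2], [-8, -20, 0], [-2, 0, 2]].
Congruent diagonalization of H (simultaneous row and column reduction) yields pivots -2, 12, -4/3.
Counting signs: 1 positive, 2 negative.
H is indefinite, so the origin is a saddle point.

saddle point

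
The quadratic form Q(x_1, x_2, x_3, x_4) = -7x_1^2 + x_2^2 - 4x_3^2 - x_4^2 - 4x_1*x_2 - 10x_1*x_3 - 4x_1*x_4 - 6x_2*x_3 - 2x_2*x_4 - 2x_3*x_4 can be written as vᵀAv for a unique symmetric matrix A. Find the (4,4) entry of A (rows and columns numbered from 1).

The coefficient of x_4^2 in Q is -1, and that is exactly A[4,4].

-1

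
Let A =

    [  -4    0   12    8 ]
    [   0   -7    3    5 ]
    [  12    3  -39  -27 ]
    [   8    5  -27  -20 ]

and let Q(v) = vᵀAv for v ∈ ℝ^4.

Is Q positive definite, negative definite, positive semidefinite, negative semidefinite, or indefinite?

negative semidefinite

Symmetric row and column elimination reduces A to a congruent diagonal form with pivots -4, -7, -12/7, 0.
Counting signs: 3 negative, 1 zero.
Hence Q is negative semidefinite.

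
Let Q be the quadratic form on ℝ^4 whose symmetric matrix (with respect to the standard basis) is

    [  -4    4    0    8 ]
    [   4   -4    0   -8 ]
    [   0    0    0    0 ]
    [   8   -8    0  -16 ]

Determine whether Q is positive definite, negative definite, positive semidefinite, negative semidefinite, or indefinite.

negative semidefinite

Applying the same elementary operations to the rows and columns of A produces a congruent diagonal matrix with entries -4, 0, 0, 0.
That gives 1 negative, 3 zero pivots.
Hence Q is negative semidefinite.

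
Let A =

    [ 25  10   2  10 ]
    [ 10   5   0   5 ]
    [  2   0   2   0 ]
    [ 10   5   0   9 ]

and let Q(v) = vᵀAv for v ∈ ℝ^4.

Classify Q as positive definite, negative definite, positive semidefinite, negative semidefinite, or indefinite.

positive definite

An LDLᵀ factorisation of A has diagonal entries 25, 1, 6/5, 4.
That gives 4 positive pivots.
Hence Q is positive definite.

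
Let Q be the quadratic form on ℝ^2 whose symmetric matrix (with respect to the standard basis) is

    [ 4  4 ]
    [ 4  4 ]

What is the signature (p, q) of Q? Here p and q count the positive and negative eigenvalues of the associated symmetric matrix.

Symmetric row and column elimination reduces A to a congruent diagonal form with pivots 4, 0.
That gives 1 positive, 1 zero pivots.

(1, 0)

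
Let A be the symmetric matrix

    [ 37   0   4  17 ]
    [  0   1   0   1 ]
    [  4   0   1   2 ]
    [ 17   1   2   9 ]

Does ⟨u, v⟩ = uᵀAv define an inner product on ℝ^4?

An LDLᵀ factorisation of A has diagonal entries 37, 1, 21/37, 1/7.
That gives 4 positive pivots.
Hence Q is positive definite.
⟨·,·⟩ is an inner product exactly when A is positive definite.

yes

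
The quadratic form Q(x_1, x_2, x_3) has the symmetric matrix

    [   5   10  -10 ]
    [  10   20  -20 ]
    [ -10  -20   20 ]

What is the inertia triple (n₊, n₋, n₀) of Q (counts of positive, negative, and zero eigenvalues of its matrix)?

(1, 0, 2)

Applying the same elementary operations to the rows and columns of A produces a congruent diagonal matrix with entries 5, 0, 0.
So there are 1 positive, 2 zero pivots.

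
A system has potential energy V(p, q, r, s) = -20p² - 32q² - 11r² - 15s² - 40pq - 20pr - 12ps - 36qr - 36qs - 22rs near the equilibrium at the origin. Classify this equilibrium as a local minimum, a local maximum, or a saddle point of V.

local maximum

The Hessian at the origin is H = [[-40, -40, -20, -12], [-40, -64, -36, -36], [-20, -36, -22, -22], [-12, -36, -22, -30]].
An LDLᵀ factorisation of H has diagonal entries -40, -24, -4/3, -12/5.
Counting signs: 4 negative.
H is negative definite, so the origin is a strict local maximum.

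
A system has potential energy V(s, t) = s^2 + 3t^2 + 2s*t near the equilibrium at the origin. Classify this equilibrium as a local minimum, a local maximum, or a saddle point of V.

The Hessian at the origin is H = [[2, 2], [2, 6]].
det H = 2·6 − (2)² = 8 > 0 and H[1,1] = 2 > 0, so H is positive definite.
Therefore the origin is a local minimum.

local minimum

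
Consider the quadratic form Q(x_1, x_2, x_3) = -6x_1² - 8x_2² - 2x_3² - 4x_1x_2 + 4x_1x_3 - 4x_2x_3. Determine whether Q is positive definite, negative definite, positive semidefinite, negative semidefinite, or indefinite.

The symmetric matrix of Q is A = [[-6, -2, 2], [-2, -8, -2], [2, -2, -2]].
Leading principal minors: Δ_1 = -6, Δ_2 = 44, Δ_3 = -16.
The signs alternate starting with Δ_1 < 0, so by Sylvester's criterion Q is negative definite.

negative definite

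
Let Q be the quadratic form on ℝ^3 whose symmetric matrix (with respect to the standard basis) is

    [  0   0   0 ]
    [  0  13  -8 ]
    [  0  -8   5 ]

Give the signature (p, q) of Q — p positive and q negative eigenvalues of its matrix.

(2, 0)

Congruent diagonalization of A (simultaneous row and column reduction) yields pivots 0, 13, 1/13.
Counting signs: 2 positive, 1 zero.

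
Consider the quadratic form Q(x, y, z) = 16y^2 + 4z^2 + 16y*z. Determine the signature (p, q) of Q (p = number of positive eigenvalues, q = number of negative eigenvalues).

The symmetric matrix is A = [[0, 0, 0], [0, 16, 8], [0, 8, 4]].
Symmetric row and column elimination reduces A to a congruent diagonal form with pivots 0, 16, 0.
That gives 1 positive, 2 zero pivots.

(1, 0)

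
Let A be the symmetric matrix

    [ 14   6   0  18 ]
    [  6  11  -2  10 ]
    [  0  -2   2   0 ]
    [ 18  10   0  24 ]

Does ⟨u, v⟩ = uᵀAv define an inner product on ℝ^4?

Leading principal minors: Δ_1 = 14, Δ_2 = 118, Δ_3 = 180, Δ_4 = 8.
All leading principal minors are positive, so by Sylvester's criterion Q is positive definite.
⟨·,·⟩ is an inner product exactly when A is positive definite.

yes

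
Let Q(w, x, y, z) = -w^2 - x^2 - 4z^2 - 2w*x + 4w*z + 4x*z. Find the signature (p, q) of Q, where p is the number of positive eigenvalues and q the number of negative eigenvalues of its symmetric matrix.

(0, 1)

The symmetric matrix is A = [[-1, -1, 0, 2], [-1, -1, 0, 2], [0, 0, 0, 0], [2, 2, 0, -4]].
Row-reducing A symmetrically gives the diagonal entries -1, 0, 0, 0.
Counting signs: 1 negative, 3 zero.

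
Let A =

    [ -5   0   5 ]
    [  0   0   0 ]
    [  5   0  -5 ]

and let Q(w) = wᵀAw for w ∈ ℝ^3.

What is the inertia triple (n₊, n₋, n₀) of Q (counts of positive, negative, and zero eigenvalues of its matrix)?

Applying the same elementary operations to the rows and columns of A produces a congruent diagonal matrix with entries -5, 0, 0.
Counting signs: 1 negative, 2 zero.

(0, 1, 2)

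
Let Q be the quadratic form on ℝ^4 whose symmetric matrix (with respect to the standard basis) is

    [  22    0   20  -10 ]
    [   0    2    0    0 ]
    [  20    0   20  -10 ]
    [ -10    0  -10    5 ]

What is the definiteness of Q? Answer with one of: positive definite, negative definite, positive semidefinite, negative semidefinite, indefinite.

positive semidefinite

Congruent diagonalization of A (simultaneous row and column reduction) yields pivots 22, 2, 20/11, 0.
So there are 3 positive, 1 zero pivots.
Hence Q is positive semidefinite.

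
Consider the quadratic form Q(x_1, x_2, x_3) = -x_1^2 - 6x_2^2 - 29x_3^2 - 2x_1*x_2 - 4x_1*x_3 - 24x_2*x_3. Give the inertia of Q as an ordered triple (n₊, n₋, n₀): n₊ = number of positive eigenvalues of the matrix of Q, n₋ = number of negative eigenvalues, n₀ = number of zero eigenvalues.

(0, 3, 0)

The symmetric matrix is A = [[-1, -1, -2], [-1, -6, -12], [-2, -12, -29]].
Applying the same elementary operations to the rows and columns of A produces a congruent diagonal matrix with entries -1, -5, -5.
Counting signs: 3 negative.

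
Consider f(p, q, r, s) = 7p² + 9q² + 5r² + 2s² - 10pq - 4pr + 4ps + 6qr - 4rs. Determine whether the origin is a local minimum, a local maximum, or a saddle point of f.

local minimum

The Hessian at the origin is H = [[14, -10, -4, 4], [-10, 18, 6, 0], [-4, 6, 10, -4], [4, 0, -4, 4]].
Congruent diagonalization of H (simultaneous row and column reduction) yields pivots 14, 76/7, 151/19, 60/151.
Counting signs: 4 positive.
H is positive definite, so the origin is a strict local minimum.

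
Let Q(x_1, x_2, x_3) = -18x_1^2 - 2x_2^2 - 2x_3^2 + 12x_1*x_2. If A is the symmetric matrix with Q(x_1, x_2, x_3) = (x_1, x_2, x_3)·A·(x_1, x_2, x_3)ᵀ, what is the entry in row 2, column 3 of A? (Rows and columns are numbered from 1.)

0

The coefficient of x_2·x_3 in Q is 0. For a symmetric A this equals A[2,3] + A[3,2] = 2·A[2,3].
So A[2,3] = 0/2 = 0.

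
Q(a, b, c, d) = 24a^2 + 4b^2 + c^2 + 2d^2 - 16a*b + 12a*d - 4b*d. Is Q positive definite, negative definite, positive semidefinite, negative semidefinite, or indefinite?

Write A = [[24, -8, 0, 6], [-8, 4, 0, -2], [0, 0, 1, 0], [6, -2, 0, 2]].
Congruent diagonalization of A (simultaneous row and column reduction) yields pivots 24, 4/3, 1, 1/2.
Counting signs: 4 positive.
Hence Q is positive definite.

positive definite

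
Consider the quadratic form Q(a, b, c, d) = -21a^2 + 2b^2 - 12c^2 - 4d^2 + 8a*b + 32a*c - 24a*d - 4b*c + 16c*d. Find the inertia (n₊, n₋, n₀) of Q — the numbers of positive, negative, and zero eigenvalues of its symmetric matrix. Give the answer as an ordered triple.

(2, 2, 0)

The associated matrix is A = [[-21, 4, 16, -12], [4, 2, -2, 0], [16, -2, -12, 8], [-12, 0, 8, -4]].
Row-reducing A symmetrically gives the diagonal entries -21, 58/21, -6/29, 4/3.
Counting signs: 2 positive, 2 negative.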